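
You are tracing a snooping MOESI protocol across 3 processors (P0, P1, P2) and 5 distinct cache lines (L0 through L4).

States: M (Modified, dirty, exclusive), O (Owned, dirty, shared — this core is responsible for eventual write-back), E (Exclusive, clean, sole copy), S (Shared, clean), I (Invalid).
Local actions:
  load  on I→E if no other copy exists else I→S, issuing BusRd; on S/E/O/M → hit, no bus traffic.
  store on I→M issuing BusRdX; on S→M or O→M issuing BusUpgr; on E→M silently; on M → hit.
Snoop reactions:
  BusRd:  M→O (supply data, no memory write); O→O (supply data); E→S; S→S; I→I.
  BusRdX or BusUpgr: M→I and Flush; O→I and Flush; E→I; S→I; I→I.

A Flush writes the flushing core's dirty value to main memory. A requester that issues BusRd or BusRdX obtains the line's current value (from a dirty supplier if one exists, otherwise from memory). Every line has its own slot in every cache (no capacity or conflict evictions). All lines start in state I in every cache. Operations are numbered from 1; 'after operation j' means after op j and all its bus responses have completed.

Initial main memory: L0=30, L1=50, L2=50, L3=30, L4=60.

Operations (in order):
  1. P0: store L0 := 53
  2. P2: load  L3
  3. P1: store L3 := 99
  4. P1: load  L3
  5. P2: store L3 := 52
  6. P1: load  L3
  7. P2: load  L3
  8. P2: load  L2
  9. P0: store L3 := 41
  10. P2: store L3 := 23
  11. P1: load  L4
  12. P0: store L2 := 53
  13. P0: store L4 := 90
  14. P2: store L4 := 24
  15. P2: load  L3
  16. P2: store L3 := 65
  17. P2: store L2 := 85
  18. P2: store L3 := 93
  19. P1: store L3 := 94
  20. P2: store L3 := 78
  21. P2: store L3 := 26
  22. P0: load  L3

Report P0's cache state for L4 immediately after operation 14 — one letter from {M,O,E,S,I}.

state = I

  op1 P0: store L0 := 53 → M/I/I on L0; bus BusRdX; mem=30
  op2 P2: load  L3 → I/I/E on L3; bus BusRd; mem=30
  op3 P1: store L3 := 99 → I/M/I on L3; bus BusRdX; mem=30
  op4 P1: load  L3 → I/M/I on L3; bus (none); mem=30
  op5 P2: store L3 := 52 → I/I/M on L3; bus BusRdX Flush; mem=99
  op6 P1: load  L3 → I/S/O on L3; bus BusRd; mem=99
  op7 P2: load  L3 → I/S/O on L3; bus (none); mem=99
  op8 P2: load  L2 → I/I/E on L2; bus BusRd; mem=50
  op9 P0: store L3 := 41 → M/I/I on L3; bus BusRdX Flush; mem=52
  op10 P2: store L3 := 23 → I/I/M on L3; bus BusRdX Flush; mem=41
  op11 P1: load  L4 → I/E/I on L4; bus BusRd; mem=60
  op12 P0: store L2 := 53 → M/I/I on L2; bus BusRdX; mem=50
  op13 P0: store L4 := 90 → M/I/I on L4; bus BusRdX; mem=60
  op14 P2: store L4 := 24 → I/I/M on L4; bus BusRdX Flush; mem=90
  op15 P2: load  L3 → I/I/M on L3; bus (none); mem=41
  op16 P2: store L3 := 65 → I/I/M on L3; bus (none); mem=41
  op17 P2: store L2 := 85 → I/I/M on L2; bus BusRdX Flush; mem=53
  op18 P2: store L3 := 93 → I/I/M on L3; bus (none); mem=41
  op19 P1: store L3 := 94 → I/M/I on L3; bus BusRdX Flush; mem=93
  op20 P2: store L3 := 78 → I/I/M on L3; bus BusRdX Flush; mem=94
  op21 P2: store L3 := 26 → I/I/M on L3; bus (none); mem=94
  op22 P0: load  L3 → S/I/O on L3; bus BusRd; mem=94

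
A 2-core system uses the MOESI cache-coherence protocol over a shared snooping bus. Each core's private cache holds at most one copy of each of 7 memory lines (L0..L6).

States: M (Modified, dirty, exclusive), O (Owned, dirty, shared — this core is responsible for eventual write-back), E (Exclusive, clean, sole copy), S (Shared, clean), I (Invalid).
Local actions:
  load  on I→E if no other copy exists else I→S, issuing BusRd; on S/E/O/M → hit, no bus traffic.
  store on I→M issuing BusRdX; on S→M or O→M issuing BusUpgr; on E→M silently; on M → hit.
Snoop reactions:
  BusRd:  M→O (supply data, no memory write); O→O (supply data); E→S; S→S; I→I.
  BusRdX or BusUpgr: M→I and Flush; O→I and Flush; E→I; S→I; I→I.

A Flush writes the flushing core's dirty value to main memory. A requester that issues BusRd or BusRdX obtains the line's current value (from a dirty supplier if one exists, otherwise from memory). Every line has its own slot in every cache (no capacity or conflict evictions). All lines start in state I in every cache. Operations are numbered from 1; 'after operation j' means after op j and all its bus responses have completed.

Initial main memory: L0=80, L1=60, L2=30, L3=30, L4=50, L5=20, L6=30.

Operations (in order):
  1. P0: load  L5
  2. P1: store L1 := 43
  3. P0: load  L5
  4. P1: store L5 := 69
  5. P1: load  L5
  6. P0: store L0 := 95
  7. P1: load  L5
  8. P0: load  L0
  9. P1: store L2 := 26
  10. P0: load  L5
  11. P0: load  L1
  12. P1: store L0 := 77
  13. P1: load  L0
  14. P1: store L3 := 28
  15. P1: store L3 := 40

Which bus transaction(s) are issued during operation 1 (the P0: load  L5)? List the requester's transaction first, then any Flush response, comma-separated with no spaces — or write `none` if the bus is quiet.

[1] P0: load  L5 | P0:E(20), P1:I | bus: BusRd
[2] P1: store L1 := 43 | P0:I, P1:M(43) | bus: BusRdX
[3] P0: load  L5 | P0:E(20), P1:I | bus: none
[4] P1: store L5 := 69 | P0:I, P1:M(69) | bus: BusRdX
[5] P1: load  L5 | P0:I, P1:M(69) | bus: none
[6] P0: store L0 := 95 | P0:M(95), P1:I | bus: BusRdX
[7] P1: load  L5 | P0:I, P1:M(69) | bus: none
[8] P0: load  L0 | P0:M(95), P1:I | bus: none
[9] P1: store L2 := 26 | P0:I, P1:M(26) | bus: BusRdX
[10] P0: load  L5 | P0:S(69), P1:O(69) | bus: BusRd
[11] P0: load  L1 | P0:S(43), P1:O(43) | bus: BusRd
[12] P1: store L0 := 77 | P0:I, P1:M(77) | bus: BusRdX,Flush
[13] P1: load  L0 | P0:I, P1:M(77) | bus: none
[14] P1: store L3 := 28 | P0:I, P1:M(28) | bus: BusRdX
[15] P1: store L3 := 40 | P0:I, P1:M(40) | bus: none

bus = BusRd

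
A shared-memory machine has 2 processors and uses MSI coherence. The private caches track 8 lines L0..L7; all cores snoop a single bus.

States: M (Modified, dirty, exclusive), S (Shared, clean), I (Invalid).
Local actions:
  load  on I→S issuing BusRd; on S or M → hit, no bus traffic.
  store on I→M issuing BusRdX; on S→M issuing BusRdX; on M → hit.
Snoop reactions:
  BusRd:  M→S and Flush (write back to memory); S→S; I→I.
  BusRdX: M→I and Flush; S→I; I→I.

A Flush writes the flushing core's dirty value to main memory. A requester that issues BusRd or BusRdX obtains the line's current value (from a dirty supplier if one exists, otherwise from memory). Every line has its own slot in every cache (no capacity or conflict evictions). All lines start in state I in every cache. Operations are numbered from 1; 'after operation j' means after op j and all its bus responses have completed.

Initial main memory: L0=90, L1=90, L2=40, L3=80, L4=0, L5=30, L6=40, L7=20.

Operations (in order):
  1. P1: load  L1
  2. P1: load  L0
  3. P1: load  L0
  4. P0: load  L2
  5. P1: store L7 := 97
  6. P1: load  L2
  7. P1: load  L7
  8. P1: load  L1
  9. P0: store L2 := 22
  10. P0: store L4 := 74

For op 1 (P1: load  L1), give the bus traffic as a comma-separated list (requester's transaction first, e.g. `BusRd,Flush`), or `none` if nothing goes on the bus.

step 1: P1: load  L1  ⟶  IS  (L1)  txn=BusRd  M[L1]=90
step 2: P1: load  L0  ⟶  IS  (L0)  txn=BusRd  M[L0]=90
step 3: P1: load  L0  ⟶  IS  (L0)  txn=∅  M[L0]=90
step 4: P0: load  L2  ⟶  SI  (L2)  txn=BusRd  M[L2]=40
step 5: P1: store L7 := 97  ⟶  IM  (L7)  txn=BusRdX  M[L7]=20
step 6: P1: load  L2  ⟶  SS  (L2)  txn=BusRd  M[L2]=40
step 7: P1: load  L7  ⟶  IM  (L7)  txn=∅  M[L7]=20
step 8: P1: load  L1  ⟶  IS  (L1)  txn=∅  M[L1]=90
step 9: P0: store L2 := 22  ⟶  MI  (L2)  txn=BusRdX  M[L2]=40
step 10: P0: store L4 := 74  ⟶  MI  (L4)  txn=BusRdX  M[L4]=0

bus = BusRd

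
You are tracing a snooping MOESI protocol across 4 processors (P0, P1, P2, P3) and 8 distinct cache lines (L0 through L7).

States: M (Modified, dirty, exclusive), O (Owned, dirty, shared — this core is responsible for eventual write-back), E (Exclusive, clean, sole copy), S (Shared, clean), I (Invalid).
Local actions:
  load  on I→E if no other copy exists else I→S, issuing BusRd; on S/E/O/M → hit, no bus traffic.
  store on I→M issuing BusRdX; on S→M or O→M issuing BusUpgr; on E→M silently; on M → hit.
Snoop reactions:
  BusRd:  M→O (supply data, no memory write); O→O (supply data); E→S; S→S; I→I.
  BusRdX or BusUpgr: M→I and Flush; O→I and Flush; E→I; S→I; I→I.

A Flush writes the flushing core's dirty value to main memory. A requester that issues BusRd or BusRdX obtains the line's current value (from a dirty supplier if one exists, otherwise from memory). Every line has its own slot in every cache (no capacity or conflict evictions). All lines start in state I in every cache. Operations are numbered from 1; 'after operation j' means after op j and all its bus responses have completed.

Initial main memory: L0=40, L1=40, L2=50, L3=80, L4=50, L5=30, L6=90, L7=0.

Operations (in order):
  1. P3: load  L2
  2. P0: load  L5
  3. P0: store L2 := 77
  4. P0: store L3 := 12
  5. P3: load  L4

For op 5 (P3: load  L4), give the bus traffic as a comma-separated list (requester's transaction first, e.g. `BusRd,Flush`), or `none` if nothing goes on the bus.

1. P3: load  L2  bus=[BusRd]  L2: P0=I P1=I P2=I P3=E  mem[L2]=50
2. P0: load  L5  bus=[BusRd]  L5: P0=E P1=I P2=I P3=I  mem[L5]=30
3. P0: store L2 := 77  bus=[BusRdX]  L2: P0=M P1=I P2=I P3=I  mem[L2]=50
4. P0: store L3 := 12  bus=[BusRdX]  L3: P0=M P1=I P2=I P3=I  mem[L3]=80
5. P3: load  L4  bus=[BusRd]  L4: P0=I P1=I P2=I P3=E  mem[L4]=50

bus = BusRd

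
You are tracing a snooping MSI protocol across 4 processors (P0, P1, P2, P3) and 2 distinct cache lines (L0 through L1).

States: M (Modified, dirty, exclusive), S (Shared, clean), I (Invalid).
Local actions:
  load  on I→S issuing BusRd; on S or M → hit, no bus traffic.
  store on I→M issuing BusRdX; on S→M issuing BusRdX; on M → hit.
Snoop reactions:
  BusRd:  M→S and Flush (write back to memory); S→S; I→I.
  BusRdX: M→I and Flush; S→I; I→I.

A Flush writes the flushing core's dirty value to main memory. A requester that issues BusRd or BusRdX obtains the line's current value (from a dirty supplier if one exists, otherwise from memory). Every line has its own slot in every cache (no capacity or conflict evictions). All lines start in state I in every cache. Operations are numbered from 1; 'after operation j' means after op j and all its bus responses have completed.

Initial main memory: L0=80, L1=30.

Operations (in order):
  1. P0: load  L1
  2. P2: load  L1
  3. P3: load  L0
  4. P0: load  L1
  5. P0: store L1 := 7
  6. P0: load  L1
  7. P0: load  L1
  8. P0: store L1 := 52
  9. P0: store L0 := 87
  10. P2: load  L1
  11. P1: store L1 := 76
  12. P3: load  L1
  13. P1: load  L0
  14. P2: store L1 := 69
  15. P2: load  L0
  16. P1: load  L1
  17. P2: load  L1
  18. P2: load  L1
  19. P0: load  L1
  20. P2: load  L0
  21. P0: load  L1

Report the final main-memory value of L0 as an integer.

  op1 P0: load  L1 → S/I/I/I on L1; bus BusRd; mem=30
  op2 P2: load  L1 → S/I/S/I on L1; bus BusRd; mem=30
  op3 P3: load  L0 → I/I/I/S on L0; bus BusRd; mem=80
  op4 P0: load  L1 → S/I/S/I on L1; bus (none); mem=30
  op5 P0: store L1 := 7 → M/I/I/I on L1; bus BusRdX; mem=30
  op6 P0: load  L1 → M/I/I/I on L1; bus (none); mem=30
  op7 P0: load  L1 → M/I/I/I on L1; bus (none); mem=30
  op8 P0: store L1 := 52 → M/I/I/I on L1; bus (none); mem=30
  op9 P0: store L0 := 87 → M/I/I/I on L0; bus BusRdX; mem=80
  op10 P2: load  L1 → S/I/S/I on L1; bus BusRd Flush; mem=52
  op11 P1: store L1 := 76 → I/M/I/I on L1; bus BusRdX; mem=52
  op12 P3: load  L1 → I/S/I/S on L1; bus BusRd Flush; mem=76
  op13 P1: load  L0 → S/S/I/I on L0; bus BusRd Flush; mem=87
  op14 P2: store L1 := 69 → I/I/M/I on L1; bus BusRdX; mem=76
  op15 P2: load  L0 → S/S/S/I on L0; bus BusRd; mem=87
  op16 P1: load  L1 → I/S/S/I on L1; bus BusRd Flush; mem=69
  op17 P2: load  L1 → I/S/S/I on L1; bus (none); mem=69
  op18 P2: load  L1 → I/S/S/I on L1; bus (none); mem=69
  op19 P0: load  L1 → S/S/S/I on L1; bus BusRd; mem=69
  op20 P2: load  L0 → S/S/S/I on L0; bus (none); mem=87
  op21 P0: load  L1 → S/S/S/I on L1; bus (none); mem=69

memory[L0] = 87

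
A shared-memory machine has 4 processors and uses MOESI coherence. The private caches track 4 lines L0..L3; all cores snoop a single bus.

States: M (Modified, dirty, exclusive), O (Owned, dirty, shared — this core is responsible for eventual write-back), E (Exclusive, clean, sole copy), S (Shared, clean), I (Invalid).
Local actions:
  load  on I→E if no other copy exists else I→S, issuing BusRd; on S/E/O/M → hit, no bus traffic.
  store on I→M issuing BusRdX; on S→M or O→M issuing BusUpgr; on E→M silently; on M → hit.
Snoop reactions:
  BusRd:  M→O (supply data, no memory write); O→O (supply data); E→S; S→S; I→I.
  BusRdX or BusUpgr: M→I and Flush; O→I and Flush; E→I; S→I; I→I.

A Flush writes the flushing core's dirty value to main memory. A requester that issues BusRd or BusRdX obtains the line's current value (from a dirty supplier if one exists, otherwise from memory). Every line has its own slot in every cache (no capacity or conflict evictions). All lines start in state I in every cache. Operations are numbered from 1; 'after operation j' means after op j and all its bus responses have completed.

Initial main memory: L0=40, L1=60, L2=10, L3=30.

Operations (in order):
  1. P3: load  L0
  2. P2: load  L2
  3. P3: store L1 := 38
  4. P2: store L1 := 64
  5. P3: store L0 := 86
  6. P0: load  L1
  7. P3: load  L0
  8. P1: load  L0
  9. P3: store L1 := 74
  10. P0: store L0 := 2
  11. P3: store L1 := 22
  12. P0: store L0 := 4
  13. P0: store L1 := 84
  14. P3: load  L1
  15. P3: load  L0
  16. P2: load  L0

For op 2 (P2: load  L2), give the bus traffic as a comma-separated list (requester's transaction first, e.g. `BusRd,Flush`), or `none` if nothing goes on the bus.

bus = BusRd

step 1: P3: load  L0  ⟶  IIIE  (L0)  txn=BusRd  M[L0]=40
step 2: P2: load  L2  ⟶  IIEI  (L2)  txn=BusRd  M[L2]=10
step 3: P3: store L1 := 38  ⟶  IIIM  (L1)  txn=BusRdX  M[L1]=60
step 4: P2: store L1 := 64  ⟶  IIMI  (L1)  txn=BusRdX+Flush  M[L1]=38
step 5: P3: store L0 := 86  ⟶  IIIM  (L0)  txn=∅  M[L0]=40
step 6: P0: load  L1  ⟶  SIOI  (L1)  txn=BusRd  M[L1]=38
step 7: P3: load  L0  ⟶  IIIM  (L0)  txn=∅  M[L0]=40
step 8: P1: load  L0  ⟶  ISIO  (L0)  txn=BusRd  M[L0]=40
step 9: P3: store L1 := 74  ⟶  IIIM  (L1)  txn=BusRdX+Flush  M[L1]=64
step 10: P0: store L0 := 2  ⟶  MIII  (L0)  txn=BusRdX+Flush  M[L0]=86
step 11: P3: store L1 := 22  ⟶  IIIM  (L1)  txn=∅  M[L1]=64
step 12: P0: store L0 := 4  ⟶  MIII  (L0)  txn=∅  M[L0]=86
step 13: P0: store L1 := 84  ⟶  MIII  (L1)  txn=BusRdX+Flush  M[L1]=22
step 14: P3: load  L1  ⟶  OIIS  (L1)  txn=BusRd  M[L1]=22
step 15: P3: load  L0  ⟶  OIIS  (L0)  txn=BusRd  M[L0]=86
step 16: P2: load  L0  ⟶  OISS  (L0)  txn=BusRd  M[L0]=86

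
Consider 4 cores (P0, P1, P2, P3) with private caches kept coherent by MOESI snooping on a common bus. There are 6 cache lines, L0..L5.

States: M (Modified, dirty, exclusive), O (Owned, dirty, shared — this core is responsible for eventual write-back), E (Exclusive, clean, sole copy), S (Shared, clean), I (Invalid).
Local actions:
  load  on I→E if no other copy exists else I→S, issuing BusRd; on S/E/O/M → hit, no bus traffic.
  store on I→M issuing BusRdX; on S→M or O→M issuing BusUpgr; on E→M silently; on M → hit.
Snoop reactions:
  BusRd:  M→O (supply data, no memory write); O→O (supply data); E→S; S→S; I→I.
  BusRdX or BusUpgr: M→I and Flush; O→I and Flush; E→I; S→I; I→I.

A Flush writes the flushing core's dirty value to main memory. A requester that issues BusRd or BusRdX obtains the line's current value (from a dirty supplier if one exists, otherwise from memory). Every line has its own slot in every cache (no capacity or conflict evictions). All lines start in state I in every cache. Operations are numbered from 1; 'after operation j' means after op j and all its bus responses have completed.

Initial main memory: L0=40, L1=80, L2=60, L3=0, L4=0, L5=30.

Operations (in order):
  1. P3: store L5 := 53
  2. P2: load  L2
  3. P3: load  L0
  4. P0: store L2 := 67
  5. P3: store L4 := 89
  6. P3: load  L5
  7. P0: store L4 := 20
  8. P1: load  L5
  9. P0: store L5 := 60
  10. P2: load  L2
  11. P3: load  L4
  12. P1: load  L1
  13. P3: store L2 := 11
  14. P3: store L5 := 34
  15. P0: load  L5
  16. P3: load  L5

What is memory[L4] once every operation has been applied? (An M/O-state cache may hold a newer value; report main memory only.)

step 1: P3: store L5 := 53  ⟶  IIIM  (L5)  txn=BusRdX  M[L5]=30
step 2: P2: load  L2  ⟶  IIEI  (L2)  txn=BusRd  M[L2]=60
step 3: P3: load  L0  ⟶  IIIE  (L0)  txn=BusRd  M[L0]=40
step 4: P0: store L2 := 67  ⟶  MIII  (L2)  txn=BusRdX  M[L2]=60
step 5: P3: store L4 := 89  ⟶  IIIM  (L4)  txn=BusRdX  M[L4]=0
step 6: P3: load  L5  ⟶  IIIM  (L5)  txn=∅  M[L5]=30
step 7: P0: store L4 := 20  ⟶  MIII  (L4)  txn=BusRdX+Flush  M[L4]=89
step 8: P1: load  L5  ⟶  ISIO  (L5)  txn=BusRd  M[L5]=30
step 9: P0: store L5 := 60  ⟶  MIII  (L5)  txn=BusRdX+Flush  M[L5]=53
step 10: P2: load  L2  ⟶  OISI  (L2)  txn=BusRd  M[L2]=60
step 11: P3: load  L4  ⟶  OIIS  (L4)  txn=BusRd  M[L4]=89
step 12: P1: load  L1  ⟶  IEII  (L1)  txn=BusRd  M[L1]=80
step 13: P3: store L2 := 11  ⟶  IIIM  (L2)  txn=BusRdX+Flush  M[L2]=67
step 14: P3: store L5 := 34  ⟶  IIIM  (L5)  txn=BusRdX+Flush  M[L5]=60
step 15: P0: load  L5  ⟶  SIIO  (L5)  txn=BusRd  M[L5]=60
step 16: P3: load  L5  ⟶  SIIO  (L5)  txn=∅  M[L5]=60

memory[L4] = 89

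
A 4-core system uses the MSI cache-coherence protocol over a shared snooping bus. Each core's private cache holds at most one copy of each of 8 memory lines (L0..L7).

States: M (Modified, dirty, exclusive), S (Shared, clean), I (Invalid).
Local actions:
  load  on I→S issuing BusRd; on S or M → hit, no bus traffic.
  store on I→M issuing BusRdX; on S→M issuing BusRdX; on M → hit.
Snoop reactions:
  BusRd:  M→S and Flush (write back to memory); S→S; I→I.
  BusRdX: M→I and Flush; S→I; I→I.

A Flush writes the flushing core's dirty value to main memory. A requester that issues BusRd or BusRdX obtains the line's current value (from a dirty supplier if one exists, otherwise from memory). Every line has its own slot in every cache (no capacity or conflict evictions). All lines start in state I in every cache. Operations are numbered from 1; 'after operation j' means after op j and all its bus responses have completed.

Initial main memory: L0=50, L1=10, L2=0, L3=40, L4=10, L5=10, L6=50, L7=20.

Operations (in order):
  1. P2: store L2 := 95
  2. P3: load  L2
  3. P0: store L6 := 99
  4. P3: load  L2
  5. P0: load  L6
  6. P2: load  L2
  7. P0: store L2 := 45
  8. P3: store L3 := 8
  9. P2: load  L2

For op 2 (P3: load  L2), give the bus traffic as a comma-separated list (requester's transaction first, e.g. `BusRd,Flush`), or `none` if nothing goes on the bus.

step 1: P2: store L2 := 95  ⟶  IIMI  (L2)  txn=BusRdX  M[L2]=0
step 2: P3: load  L2  ⟶  IISS  (L2)  txn=BusRd+Flush  M[L2]=95
step 3: P0: store L6 := 99  ⟶  MIII  (L6)  txn=BusRdX  M[L6]=50
step 4: P3: load  L2  ⟶  IISS  (L2)  txn=∅  M[L2]=95
step 5: P0: load  L6  ⟶  MIII  (L6)  txn=∅  M[L6]=50
step 6: P2: load  L2  ⟶  IISS  (L2)  txn=∅  M[L2]=95
step 7: P0: store L2 := 45  ⟶  MIII  (L2)  txn=BusRdX  M[L2]=95
step 8: P3: store L3 := 8  ⟶  IIIM  (L3)  txn=BusRdX  M[L3]=40
step 9: P2: load  L2  ⟶  SISI  (L2)  txn=BusRd+Flush  M[L2]=45

bus = BusRd,Flush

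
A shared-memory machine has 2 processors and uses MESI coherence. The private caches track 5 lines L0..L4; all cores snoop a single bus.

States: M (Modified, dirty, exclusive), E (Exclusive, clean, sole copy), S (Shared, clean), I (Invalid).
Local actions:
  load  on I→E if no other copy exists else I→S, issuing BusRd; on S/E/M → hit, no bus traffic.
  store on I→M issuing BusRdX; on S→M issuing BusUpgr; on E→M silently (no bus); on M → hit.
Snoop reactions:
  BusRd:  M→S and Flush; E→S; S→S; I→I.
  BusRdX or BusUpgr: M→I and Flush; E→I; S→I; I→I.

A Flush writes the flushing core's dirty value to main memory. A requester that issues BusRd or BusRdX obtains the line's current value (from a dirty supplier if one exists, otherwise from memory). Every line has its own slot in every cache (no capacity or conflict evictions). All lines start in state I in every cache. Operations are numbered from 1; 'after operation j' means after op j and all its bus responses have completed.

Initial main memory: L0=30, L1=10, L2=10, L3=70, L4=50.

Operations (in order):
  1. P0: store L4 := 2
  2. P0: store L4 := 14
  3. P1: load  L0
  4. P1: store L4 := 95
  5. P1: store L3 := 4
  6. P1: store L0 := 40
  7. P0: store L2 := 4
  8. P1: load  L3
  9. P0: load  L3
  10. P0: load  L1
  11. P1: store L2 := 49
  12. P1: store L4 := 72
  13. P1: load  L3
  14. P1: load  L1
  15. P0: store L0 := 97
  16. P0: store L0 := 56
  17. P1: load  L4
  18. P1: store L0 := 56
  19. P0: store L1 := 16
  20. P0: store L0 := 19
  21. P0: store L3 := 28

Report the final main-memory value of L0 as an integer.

step 1: P0: store L4 := 2  ⟶  MI  (L4)  txn=BusRdX  M[L4]=50
step 2: P0: store L4 := 14  ⟶  MI  (L4)  txn=∅  M[L4]=50
step 3: P1: load  L0  ⟶  IE  (L0)  txn=BusRd  M[L0]=30
step 4: P1: store L4 := 95  ⟶  IM  (L4)  txn=BusRdX+Flush  M[L4]=14
step 5: P1: store L3 := 4  ⟶  IM  (L3)  txn=BusRdX  M[L3]=70
step 6: P1: store L0 := 40  ⟶  IM  (L0)  txn=∅  M[L0]=30
step 7: P0: store L2 := 4  ⟶  MI  (L2)  txn=BusRdX  M[L2]=10
step 8: P1: load  L3  ⟶  IM  (L3)  txn=∅  M[L3]=70
step 9: P0: load  L3  ⟶  SS  (L3)  txn=BusRd+Flush  M[L3]=4
step 10: P0: load  L1  ⟶  EI  (L1)  txn=BusRd  M[L1]=10
step 11: P1: store L2 := 49  ⟶  IM  (L2)  txn=BusRdX+Flush  M[L2]=4
step 12: P1: store L4 := 72  ⟶  IM  (L4)  txn=∅  M[L4]=14
step 13: P1: load  L3  ⟶  SS  (L3)  txn=∅  M[L3]=4
step 14: P1: load  L1  ⟶  SS  (L1)  txn=BusRd  M[L1]=10
step 15: P0: store L0 := 97  ⟶  MI  (L0)  txn=BusRdX+Flush  M[L0]=40
step 16: P0: store L0 := 56  ⟶  MI  (L0)  txn=∅  M[L0]=40
step 17: P1: load  L4  ⟶  IM  (L4)  txn=∅  M[L4]=14
step 18: P1: store L0 := 56  ⟶  IM  (L0)  txn=BusRdX+Flush  M[L0]=56
step 19: P0: store L1 := 16  ⟶  MI  (L1)  txn=BusUpgr  M[L1]=10
step 20: P0: store L0 := 19  ⟶  MI  (L0)  txn=BusRdX+Flush  M[L0]=56
step 21: P0: store L3 := 28  ⟶  MI  (L3)  txn=BusUpgr  M[L3]=4

memory[L0] = 56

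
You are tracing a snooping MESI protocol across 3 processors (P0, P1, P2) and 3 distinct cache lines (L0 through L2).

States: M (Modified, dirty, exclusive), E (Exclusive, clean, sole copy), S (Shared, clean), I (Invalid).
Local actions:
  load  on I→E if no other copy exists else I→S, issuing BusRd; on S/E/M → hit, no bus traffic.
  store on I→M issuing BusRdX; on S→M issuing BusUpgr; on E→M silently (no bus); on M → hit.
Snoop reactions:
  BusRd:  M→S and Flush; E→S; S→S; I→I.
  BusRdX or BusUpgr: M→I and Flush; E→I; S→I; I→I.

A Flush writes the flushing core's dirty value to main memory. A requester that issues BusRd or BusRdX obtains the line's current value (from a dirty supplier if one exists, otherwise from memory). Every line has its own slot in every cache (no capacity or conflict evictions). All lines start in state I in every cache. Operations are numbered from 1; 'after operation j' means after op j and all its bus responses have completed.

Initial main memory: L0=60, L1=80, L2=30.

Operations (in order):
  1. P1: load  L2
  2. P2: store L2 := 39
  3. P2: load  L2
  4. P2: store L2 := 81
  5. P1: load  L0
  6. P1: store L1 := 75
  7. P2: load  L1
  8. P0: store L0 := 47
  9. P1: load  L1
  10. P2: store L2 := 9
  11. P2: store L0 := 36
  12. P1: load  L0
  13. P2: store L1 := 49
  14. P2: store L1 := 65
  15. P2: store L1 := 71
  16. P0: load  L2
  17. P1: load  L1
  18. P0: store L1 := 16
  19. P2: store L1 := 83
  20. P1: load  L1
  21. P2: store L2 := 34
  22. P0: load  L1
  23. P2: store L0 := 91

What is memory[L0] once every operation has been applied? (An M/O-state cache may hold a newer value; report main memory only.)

  op1 P1: load  L2 → I/E/I on L2; bus BusRd; mem=30
  op2 P2: store L2 := 39 → I/I/M on L2; bus BusRdX; mem=30
  op3 P2: load  L2 → I/I/M on L2; bus (none); mem=30
  op4 P2: store L2 := 81 → I/I/M on L2; bus (none); mem=30
  op5 P1: load  L0 → I/E/I on L0; bus BusRd; mem=60
  op6 P1: store L1 := 75 → I/M/I on L1; bus BusRdX; mem=80
  op7 P2: load  L1 → I/S/S on L1; bus BusRd Flush; mem=75
  op8 P0: store L0 := 47 → M/I/I on L0; bus BusRdX; mem=60
  op9 P1: load  L1 → I/S/S on L1; bus (none); mem=75
  op10 P2: store L2 := 9 → I/I/M on L2; bus (none); mem=30
  op11 P2: store L0 := 36 → I/I/M on L0; bus BusRdX Flush; mem=47
  op12 P1: load  L0 → I/S/S on L0; bus BusRd Flush; mem=36
  op13 P2: store L1 := 49 → I/I/M on L1; bus BusUpgr; mem=75
  op14 P2: store L1 := 65 → I/I/M on L1; bus (none); mem=75
  op15 P2: store L1 := 71 → I/I/M on L1; bus (none); mem=75
  op16 P0: load  L2 → S/I/S on L2; bus BusRd Flush; mem=9
  op17 P1: load  L1 → I/S/S on L1; bus BusRd Flush; mem=71
  op18 P0: store L1 := 16 → M/I/I on L1; bus BusRdX; mem=71
  op19 P2: store L1 := 83 → I/I/M on L1; bus BusRdX Flush; mem=16
  op20 P1: load  L1 → I/S/S on L1; bus BusRd Flush; mem=83
  op21 P2: store L2 := 34 → I/I/M on L2; bus BusUpgr; mem=9
  op22 P0: load  L1 → S/S/S on L1; bus BusRd; mem=83
  op23 P2: store L0 := 91 → I/I/M on L0; bus BusUpgr; mem=36

memory[L0] = 36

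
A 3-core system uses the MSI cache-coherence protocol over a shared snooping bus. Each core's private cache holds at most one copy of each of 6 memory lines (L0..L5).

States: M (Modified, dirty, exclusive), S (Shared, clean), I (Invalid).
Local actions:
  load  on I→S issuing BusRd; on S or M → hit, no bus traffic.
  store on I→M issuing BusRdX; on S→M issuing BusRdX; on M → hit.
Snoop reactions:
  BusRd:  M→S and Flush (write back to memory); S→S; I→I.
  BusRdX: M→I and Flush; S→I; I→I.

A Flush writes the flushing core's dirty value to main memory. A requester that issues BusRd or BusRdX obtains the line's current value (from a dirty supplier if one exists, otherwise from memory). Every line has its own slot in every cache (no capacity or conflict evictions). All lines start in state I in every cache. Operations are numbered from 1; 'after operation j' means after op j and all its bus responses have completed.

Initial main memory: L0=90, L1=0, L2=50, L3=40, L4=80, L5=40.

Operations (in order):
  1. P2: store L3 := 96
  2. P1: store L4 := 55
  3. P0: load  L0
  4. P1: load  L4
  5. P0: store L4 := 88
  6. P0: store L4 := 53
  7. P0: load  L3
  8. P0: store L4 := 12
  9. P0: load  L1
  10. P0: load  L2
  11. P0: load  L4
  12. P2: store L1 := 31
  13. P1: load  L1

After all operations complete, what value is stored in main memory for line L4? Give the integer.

memory[L4] = 55

1. P2: store L3 := 96  bus=[BusRdX]  L3: P0=I P1=I P2=M  mem[L3]=40
2. P1: store L4 := 55  bus=[BusRdX]  L4: P0=I P1=M P2=I  mem[L4]=80
3. P0: load  L0  bus=[BusRd]  L0: P0=S P1=I P2=I  mem[L0]=90
4. P1: load  L4  bus=[-]  L4: P0=I P1=M P2=I  mem[L4]=80
5. P0: store L4 := 88  bus=[BusRdX,Flush]  L4: P0=M P1=I P2=I  mem[L4]=55
6. P0: store L4 := 53  bus=[-]  L4: P0=M P1=I P2=I  mem[L4]=55
7. P0: load  L3  bus=[BusRd,Flush]  L3: P0=S P1=I P2=S  mem[L3]=96
8. P0: store L4 := 12  bus=[-]  L4: P0=M P1=I P2=I  mem[L4]=55
9. P0: load  L1  bus=[BusRd]  L1: P0=S P1=I P2=I  mem[L1]=0
10. P0: load  L2  bus=[BusRd]  L2: P0=S P1=I P2=I  mem[L2]=50
11. P0: load  L4  bus=[-]  L4: P0=M P1=I P2=I  mem[L4]=55
12. P2: store L1 := 31  bus=[BusRdX]  L1: P0=I P1=I P2=M  mem[L1]=0
13. P1: load  L1  bus=[BusRd,Flush]  L1: P0=I P1=S P2=S  mem[L1]=31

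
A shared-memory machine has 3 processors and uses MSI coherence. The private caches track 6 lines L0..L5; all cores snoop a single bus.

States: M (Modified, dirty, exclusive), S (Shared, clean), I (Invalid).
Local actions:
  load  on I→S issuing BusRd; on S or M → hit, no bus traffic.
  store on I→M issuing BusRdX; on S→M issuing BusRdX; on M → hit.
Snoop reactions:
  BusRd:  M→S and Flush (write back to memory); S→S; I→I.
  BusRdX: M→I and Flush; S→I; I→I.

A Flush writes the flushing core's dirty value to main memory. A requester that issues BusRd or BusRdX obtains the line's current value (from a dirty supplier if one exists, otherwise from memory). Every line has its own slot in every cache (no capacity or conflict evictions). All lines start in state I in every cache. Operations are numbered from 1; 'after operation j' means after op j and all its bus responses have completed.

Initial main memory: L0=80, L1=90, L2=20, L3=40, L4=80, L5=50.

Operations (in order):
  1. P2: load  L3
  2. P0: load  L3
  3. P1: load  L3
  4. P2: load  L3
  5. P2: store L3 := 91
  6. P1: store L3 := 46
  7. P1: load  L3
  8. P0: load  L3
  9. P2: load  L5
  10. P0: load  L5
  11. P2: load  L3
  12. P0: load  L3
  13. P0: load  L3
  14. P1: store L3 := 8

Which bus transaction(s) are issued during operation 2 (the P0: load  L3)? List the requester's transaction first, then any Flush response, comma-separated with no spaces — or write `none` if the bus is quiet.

bus = BusRd

1. P2: load  L3  bus=[BusRd]  L3: P0=I P1=I P2=S  mem[L3]=40
2. P0: load  L3  bus=[BusRd]  L3: P0=S P1=I P2=S  mem[L3]=40
3. P1: load  L3  bus=[BusRd]  L3: P0=S P1=S P2=S  mem[L3]=40
4. P2: load  L3  bus=[-]  L3: P0=S P1=S P2=S  mem[L3]=40
5. P2: store L3 := 91  bus=[BusRdX]  L3: P0=I P1=I P2=M  mem[L3]=40
6. P1: store L3 := 46  bus=[BusRdX,Flush]  L3: P0=I P1=M P2=I  mem[L3]=91
7. P1: load  L3  bus=[-]  L3: P0=I P1=M P2=I  mem[L3]=91
8. P0: load  L3  bus=[BusRd,Flush]  L3: P0=S P1=S P2=I  mem[L3]=46
9. P2: load  L5  bus=[BusRd]  L5: P0=I P1=I P2=S  mem[L5]=50
10. P0: load  L5  bus=[BusRd]  L5: P0=S P1=I P2=S  mem[L5]=50
11. P2: load  L3  bus=[BusRd]  L3: P0=S P1=S P2=S  mem[L3]=46
12. P0: load  L3  bus=[-]  L3: P0=S P1=S P2=S  mem[L3]=46
13. P0: load  L3  bus=[-]  L3: P0=S P1=S P2=S  mem[L3]=46
14. P1: store L3 := 8  bus=[BusRdX]  L3: P0=I P1=M P2=I  mem[L3]=46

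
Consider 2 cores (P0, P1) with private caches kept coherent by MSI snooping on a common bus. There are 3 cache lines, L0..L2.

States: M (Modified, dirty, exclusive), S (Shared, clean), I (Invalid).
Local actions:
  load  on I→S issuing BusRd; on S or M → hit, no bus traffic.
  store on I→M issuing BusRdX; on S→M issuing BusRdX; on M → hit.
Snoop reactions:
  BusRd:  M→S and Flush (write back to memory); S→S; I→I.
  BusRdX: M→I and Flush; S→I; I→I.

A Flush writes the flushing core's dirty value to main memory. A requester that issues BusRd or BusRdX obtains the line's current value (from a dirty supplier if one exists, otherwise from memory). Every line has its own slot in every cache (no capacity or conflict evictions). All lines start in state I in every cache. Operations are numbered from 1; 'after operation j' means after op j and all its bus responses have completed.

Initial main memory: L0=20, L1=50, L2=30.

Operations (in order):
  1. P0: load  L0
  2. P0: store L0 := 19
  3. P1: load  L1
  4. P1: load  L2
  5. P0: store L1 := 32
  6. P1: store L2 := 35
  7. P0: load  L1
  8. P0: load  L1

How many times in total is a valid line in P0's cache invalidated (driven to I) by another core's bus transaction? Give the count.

  op1 P0: load  L0 → S/I on L0; bus BusRd; mem=20
  op2 P0: store L0 := 19 → M/I on L0; bus BusRdX; mem=20
  op3 P1: load  L1 → I/S on L1; bus BusRd; mem=50
  op4 P1: load  L2 → I/S on L2; bus BusRd; mem=30
  op5 P0: store L1 := 32 → M/I on L1; bus BusRdX; mem=50
  op6 P1: store L2 := 35 → I/M on L2; bus BusRdX; mem=30
  op7 P0: load  L1 → M/I on L1; bus (none); mem=50
  op8 P0: load  L1 → M/I on L1; bus (none); mem=50

invalidations = 0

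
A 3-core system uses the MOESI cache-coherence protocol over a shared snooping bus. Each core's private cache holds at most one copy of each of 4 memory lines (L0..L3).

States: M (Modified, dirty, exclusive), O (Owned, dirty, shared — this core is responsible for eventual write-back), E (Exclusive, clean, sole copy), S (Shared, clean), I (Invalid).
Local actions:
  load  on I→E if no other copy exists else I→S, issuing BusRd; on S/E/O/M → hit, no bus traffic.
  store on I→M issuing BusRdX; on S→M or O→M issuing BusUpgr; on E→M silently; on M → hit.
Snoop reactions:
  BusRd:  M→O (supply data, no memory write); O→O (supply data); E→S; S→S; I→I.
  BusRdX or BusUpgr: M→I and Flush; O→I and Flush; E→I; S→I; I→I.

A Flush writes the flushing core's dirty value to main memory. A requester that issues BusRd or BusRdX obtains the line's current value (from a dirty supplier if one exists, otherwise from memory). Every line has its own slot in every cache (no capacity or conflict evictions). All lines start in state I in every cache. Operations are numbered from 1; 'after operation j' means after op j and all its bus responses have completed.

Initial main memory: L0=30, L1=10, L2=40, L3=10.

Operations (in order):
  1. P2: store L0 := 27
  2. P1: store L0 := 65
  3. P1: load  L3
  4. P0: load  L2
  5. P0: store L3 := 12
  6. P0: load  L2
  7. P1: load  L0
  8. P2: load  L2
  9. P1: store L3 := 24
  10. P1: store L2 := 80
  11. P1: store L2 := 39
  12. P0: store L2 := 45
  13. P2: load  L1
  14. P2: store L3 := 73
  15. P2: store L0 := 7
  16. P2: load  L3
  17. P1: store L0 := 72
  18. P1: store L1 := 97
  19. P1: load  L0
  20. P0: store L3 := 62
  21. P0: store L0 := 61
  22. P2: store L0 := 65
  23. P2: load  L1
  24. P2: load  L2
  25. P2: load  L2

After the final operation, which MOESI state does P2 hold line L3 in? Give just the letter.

state = I

step 1: P2: store L0 := 27  ⟶  IIM  (L0)  txn=BusRdX  M[L0]=30
step 2: P1: store L0 := 65  ⟶  IMI  (L0)  txn=BusRdX+Flush  M[L0]=27
step 3: P1: load  L3  ⟶  IEI  (L3)  txn=BusRd  M[L3]=10
step 4: P0: load  L2  ⟶  EII  (L2)  txn=BusRd  M[L2]=40
step 5: P0: store L3 := 12  ⟶  MII  (L3)  txn=BusRdX  M[L3]=10
step 6: P0: load  L2  ⟶  EII  (L2)  txn=∅  M[L2]=40
step 7: P1: load  L0  ⟶  IMI  (L0)  txn=∅  M[L0]=27
step 8: P2: load  L2  ⟶  SIS  (L2)  txn=BusRd  M[L2]=40
step 9: P1: store L3 := 24  ⟶  IMI  (L3)  txn=BusRdX+Flush  M[L3]=12
step 10: P1: store L2 := 80  ⟶  IMI  (L2)  txn=BusRdX  M[L2]=40
step 11: P1: store L2 := 39  ⟶  IMI  (L2)  txn=∅  M[L2]=40
step 12: P0: store L2 := 45  ⟶  MII  (L2)  txn=BusRdX+Flush  M[L2]=39
step 13: P2: load  L1  ⟶  IIE  (L1)  txn=BusRd  M[L1]=10
step 14: P2: store L3 := 73  ⟶  IIM  (L3)  txn=BusRdX+Flush  M[L3]=24
step 15: P2: store L0 := 7  ⟶  IIM  (L0)  txn=BusRdX+Flush  M[L0]=65
step 16: P2: load  L3  ⟶  IIM  (L3)  txn=∅  M[L3]=24
step 17: P1: store L0 := 72  ⟶  IMI  (L0)  txn=BusRdX+Flush  M[L0]=7
step 18: P1: store L1 := 97  ⟶  IMI  (L1)  txn=BusRdX  M[L1]=10
step 19: P1: load  L0  ⟶  IMI  (L0)  txn=∅  M[L0]=7
step 20: P0: store L3 := 62  ⟶  MII  (L3)  txn=BusRdX+Flush  M[L3]=73
step 21: P0: store L0 := 61  ⟶  MII  (L0)  txn=BusRdX+Flush  M[L0]=72
step 22: P2: store L0 := 65  ⟶  IIM  (L0)  txn=BusRdX+Flush  M[L0]=61
step 23: P2: load  L1  ⟶  IOS  (L1)  txn=BusRd  M[L1]=10
step 24: P2: load  L2  ⟶  OIS  (L2)  txn=BusRd  M[L2]=39
step 25: P2: load  L2  ⟶  OIS  (L2)  txn=∅  M[L2]=39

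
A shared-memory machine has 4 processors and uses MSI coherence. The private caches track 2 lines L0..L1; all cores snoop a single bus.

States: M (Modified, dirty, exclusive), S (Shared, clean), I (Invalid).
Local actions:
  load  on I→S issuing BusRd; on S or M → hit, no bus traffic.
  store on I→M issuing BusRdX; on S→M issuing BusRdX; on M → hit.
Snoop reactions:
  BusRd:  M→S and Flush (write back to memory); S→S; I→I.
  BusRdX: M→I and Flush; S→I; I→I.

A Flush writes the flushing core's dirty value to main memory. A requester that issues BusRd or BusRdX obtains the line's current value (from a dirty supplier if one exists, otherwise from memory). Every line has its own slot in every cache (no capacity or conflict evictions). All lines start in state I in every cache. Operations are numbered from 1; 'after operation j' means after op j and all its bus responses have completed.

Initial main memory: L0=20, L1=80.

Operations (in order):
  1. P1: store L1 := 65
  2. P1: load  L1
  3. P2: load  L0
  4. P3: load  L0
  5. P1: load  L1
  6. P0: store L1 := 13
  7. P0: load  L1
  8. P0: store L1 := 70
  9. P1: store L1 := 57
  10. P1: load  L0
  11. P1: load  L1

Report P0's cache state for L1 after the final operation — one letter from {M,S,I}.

state = I

step 1: P1: store L1 := 65  ⟶  IMII  (L1)  txn=BusRdX  M[L1]=80
step 2: P1: load  L1  ⟶  IMII  (L1)  txn=∅  M[L1]=80
step 3: P2: load  L0  ⟶  IISI  (L0)  txn=BusRd  M[L0]=20
step 4: P3: load  L0  ⟶  IISS  (L0)  txn=BusRd  M[L0]=20
step 5: P1: load  L1  ⟶  IMII  (L1)  txn=∅  M[L1]=80
step 6: P0: store L1 := 13  ⟶  MIII  (L1)  txn=BusRdX+Flush  M[L1]=65
step 7: P0: load  L1  ⟶  MIII  (L1)  txn=∅  M[L1]=65
step 8: P0: store L1 := 70  ⟶  MIII  (L1)  txn=∅  M[L1]=65
step 9: P1: store L1 := 57  ⟶  IMII  (L1)  txn=BusRdX+Flush  M[L1]=70
step 10: P1: load  L0  ⟶  ISSS  (L0)  txn=BusRd  M[L0]=20
step 11: P1: load  L1  ⟶  IMII  (L1)  txn=∅  M[L1]=70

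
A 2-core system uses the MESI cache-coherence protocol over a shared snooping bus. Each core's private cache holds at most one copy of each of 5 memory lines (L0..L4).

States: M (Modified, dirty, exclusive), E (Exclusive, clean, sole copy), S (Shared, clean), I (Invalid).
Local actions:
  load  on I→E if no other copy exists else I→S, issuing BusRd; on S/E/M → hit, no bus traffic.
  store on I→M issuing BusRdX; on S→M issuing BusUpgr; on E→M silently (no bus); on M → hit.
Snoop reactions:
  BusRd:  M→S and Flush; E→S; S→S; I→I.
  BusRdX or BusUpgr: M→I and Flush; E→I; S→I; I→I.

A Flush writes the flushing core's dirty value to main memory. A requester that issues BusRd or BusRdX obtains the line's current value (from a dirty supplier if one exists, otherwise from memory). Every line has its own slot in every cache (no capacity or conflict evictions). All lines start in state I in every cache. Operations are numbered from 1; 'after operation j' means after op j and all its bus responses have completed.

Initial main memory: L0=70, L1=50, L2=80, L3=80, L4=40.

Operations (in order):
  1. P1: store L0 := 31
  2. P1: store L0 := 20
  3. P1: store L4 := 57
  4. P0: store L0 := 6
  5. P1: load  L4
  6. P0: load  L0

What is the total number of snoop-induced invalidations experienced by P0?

invalidations = 0

[1] P1: store L0 := 31 | P0:I, P1:M(31) | bus: BusRdX
[2] P1: store L0 := 20 | P0:I, P1:M(20) | bus: none
[3] P1: store L4 := 57 | P0:I, P1:M(57) | bus: BusRdX
[4] P0: store L0 := 6 | P0:M(6), P1:I | bus: BusRdX,Flush
[5] P1: load  L4 | P0:I, P1:M(57) | bus: none
[6] P0: load  L0 | P0:M(6), P1:I | bus: none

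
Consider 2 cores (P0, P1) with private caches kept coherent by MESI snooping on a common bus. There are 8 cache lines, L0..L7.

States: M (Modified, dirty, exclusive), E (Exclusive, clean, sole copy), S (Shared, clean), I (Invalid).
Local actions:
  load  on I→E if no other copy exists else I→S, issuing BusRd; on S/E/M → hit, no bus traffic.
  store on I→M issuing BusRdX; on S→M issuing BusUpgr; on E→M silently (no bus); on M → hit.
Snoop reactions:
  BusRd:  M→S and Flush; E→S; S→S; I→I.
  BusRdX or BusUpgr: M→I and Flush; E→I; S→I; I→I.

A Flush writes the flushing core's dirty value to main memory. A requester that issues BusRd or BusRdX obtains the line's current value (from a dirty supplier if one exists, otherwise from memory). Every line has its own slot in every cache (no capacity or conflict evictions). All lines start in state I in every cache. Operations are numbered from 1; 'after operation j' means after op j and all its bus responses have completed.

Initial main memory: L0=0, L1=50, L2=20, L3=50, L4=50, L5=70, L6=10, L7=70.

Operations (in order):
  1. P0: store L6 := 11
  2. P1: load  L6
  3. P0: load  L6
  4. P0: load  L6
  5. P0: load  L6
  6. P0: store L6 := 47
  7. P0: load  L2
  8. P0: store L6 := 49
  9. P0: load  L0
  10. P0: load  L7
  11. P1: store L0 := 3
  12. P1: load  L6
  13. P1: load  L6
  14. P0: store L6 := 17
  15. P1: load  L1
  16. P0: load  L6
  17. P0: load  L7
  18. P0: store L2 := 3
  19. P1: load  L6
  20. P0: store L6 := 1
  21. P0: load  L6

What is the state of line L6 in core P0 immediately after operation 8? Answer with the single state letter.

state = M

[1] P0: store L6 := 11 | P0:M(11), P1:I | bus: BusRdX
[2] P1: load  L6 | P0:S(11), P1:S(11) | bus: BusRd,Flush
[3] P0: load  L6 | P0:S(11), P1:S(11) | bus: none
[4] P0: load  L6 | P0:S(11), P1:S(11) | bus: none
[5] P0: load  L6 | P0:S(11), P1:S(11) | bus: none
[6] P0: store L6 := 47 | P0:M(47), P1:I | bus: BusUpgr
[7] P0: load  L2 | P0:E(20), P1:I | bus: BusRd
[8] P0: store L6 := 49 | P0:M(49), P1:I | bus: none
[9] P0: load  L0 | P0:E(0), P1:I | bus: BusRd
[10] P0: load  L7 | P0:E(70), P1:I | bus: BusRd
[11] P1: store L0 := 3 | P0:I, P1:M(3) | bus: BusRdX
[12] P1: load  L6 | P0:S(49), P1:S(49) | bus: BusRd,Flush
[13] P1: load  L6 | P0:S(49), P1:S(49) | bus: none
[14] P0: store L6 := 17 | P0:M(17), P1:I | bus: BusUpgr
[15] P1: load  L1 | P0:I, P1:E(50) | bus: BusRd
[16] P0: load  L6 | P0:M(17), P1:I | bus: none
[17] P0: load  L7 | P0:E(70), P1:I | bus: none
[18] P0: store L2 := 3 | P0:M(3), P1:I | bus: none
[19] P1: load  L6 | P0:S(17), P1:S(17) | bus: BusRd,Flush
[20] P0: store L6 := 1 | P0:M(1), P1:I | bus: BusUpgr
[21] P0: load  L6 | P0:M(1), P1:I | bus: none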